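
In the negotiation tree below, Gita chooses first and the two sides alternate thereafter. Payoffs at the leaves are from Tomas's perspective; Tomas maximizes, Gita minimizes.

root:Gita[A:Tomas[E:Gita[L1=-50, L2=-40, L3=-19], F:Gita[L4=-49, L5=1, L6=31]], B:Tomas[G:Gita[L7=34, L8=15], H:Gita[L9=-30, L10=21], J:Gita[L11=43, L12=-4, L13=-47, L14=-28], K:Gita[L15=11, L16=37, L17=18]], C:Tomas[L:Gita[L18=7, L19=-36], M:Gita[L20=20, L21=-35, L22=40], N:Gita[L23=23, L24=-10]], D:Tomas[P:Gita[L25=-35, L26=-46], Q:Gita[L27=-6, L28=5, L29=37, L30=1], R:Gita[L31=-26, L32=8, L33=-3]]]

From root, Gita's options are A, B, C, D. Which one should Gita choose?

E (Gita): min(-50, -40, -19) = -50
F (Gita): min(-49, 1, 31) = -49
A (Tomas): max(-50, -49) = -49
G (Gita): min(34, 15) = 15
H (Gita): min(-30, 21) = -30
J (Gita): min(43, -4, -47, -28) = -47
K (Gita): min(11, 37, 18) = 11
B (Tomas): max(15, -30, -47, 11) = 15
L (Gita): min(7, -36) = -36
M (Gita): min(20, -35, 40) = -35
N (Gita): min(23, -10) = -10
C (Tomas): max(-36, -35, -10) = -10
P (Gita): min(-35, -46) = -46
Q (Gita): min(-6, 5, 37, 1) = -6
R (Gita): min(-26, 8, -3) = -26
D (Tomas): max(-46, -6, -26) = -6
root (Gita): min(-49, 15, -10, -6) = -49
Gita at root wants the lowest of {A=-49, B=15, C=-10, D=-6}, so chooses A.

A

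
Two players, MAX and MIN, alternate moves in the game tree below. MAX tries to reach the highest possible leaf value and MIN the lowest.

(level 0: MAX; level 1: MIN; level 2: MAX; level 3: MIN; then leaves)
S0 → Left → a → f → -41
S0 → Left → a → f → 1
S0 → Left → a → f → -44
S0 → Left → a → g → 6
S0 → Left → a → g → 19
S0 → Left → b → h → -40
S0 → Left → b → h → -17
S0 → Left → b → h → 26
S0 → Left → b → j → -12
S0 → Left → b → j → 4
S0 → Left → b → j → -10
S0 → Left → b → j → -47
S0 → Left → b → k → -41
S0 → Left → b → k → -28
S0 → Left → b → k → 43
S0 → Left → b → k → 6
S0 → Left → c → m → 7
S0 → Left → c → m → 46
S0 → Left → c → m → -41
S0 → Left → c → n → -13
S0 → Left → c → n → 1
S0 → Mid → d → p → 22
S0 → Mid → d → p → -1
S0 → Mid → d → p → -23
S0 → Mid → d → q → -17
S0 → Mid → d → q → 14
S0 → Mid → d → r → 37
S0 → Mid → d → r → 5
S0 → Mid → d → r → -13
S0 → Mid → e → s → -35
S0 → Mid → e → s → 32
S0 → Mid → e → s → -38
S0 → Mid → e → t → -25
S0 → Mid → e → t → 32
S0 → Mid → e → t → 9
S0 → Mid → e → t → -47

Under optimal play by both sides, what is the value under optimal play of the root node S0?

-38

f (MIN): min(-41, 1, -44) = -44
g (MIN): min(6, 19) = 6
a (MAX): max(-44, 6) = 6
h (MIN): min(-40, -17, 26) = -40
j (MIN): min(-12, 4, -10, -47) = -47
k (MIN): min(-41, -28, 43, 6) = -41
b (MAX): max(-40, -47, -41) = -40
m (MIN): min(7, 46, -41) = -41
n (MIN): min(-13, 1) = -13
c (MAX): max(-41, -13) = -13
Left (MIN): min(6, -40, -13) = -40
p (MIN): min(22, -1, -23) = -23
q (MIN): min(-17, 14) = -17
r (MIN): min(37, 5, -13) = -13
d (MAX): max(-23, -17, -13) = -13
s (MIN): min(-35, 32, -38) = -38
t (MIN): min(-25, 32, 9, -47) = -47
e (MAX): max(-38, -47) = -38
Mid (MIN): min(-13, -38) = -38
S0 (MAX): max(-40, -38) = -38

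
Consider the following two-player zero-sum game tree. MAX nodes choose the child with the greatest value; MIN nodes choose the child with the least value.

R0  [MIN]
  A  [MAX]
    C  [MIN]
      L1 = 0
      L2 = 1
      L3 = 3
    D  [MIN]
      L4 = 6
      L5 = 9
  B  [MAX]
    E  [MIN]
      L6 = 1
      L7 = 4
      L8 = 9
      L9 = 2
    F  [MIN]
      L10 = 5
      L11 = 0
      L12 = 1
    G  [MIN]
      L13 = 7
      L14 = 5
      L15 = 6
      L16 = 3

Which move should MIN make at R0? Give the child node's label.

B

C (MIN): min(0, 1, 3) = 0
D (MIN): min(6, 9) = 6
A (MAX): max(0, 6) = 6
E (MIN): min(1, 4, 9, 2) = 1
F (MIN): min(5, 0, 1) = 0
G (MIN): min(7, 5, 6, 3) = 3
B (MAX): max(1, 0, 3) = 3
R0 (MIN): min(6, 3) = 3
MIN at R0 wants the lowest of {A=6, B=3}, so chooses B.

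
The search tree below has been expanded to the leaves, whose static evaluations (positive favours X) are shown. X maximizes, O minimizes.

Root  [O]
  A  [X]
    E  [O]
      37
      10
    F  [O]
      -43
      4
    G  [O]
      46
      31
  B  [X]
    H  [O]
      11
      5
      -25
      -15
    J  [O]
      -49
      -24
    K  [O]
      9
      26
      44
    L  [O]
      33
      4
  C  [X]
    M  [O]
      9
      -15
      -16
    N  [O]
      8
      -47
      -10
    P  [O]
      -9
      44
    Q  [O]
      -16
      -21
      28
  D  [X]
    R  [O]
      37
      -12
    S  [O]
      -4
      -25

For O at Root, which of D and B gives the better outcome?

D

R (O): min(37, -12) = -12
S (O): min(-4, -25) = -25
D (X): max(-12, -25) = -12
H (O): min(11, 5, -25, -15) = -25
J (O): min(-49, -24) = -49
K (O): min(9, 26, 44) = 9
L (O): min(33, 4) = 4
B (X): max(-25, -49, 9, 4) = 9
O prefers the lower value; D=-12, B=9. D is better since -12 < 9.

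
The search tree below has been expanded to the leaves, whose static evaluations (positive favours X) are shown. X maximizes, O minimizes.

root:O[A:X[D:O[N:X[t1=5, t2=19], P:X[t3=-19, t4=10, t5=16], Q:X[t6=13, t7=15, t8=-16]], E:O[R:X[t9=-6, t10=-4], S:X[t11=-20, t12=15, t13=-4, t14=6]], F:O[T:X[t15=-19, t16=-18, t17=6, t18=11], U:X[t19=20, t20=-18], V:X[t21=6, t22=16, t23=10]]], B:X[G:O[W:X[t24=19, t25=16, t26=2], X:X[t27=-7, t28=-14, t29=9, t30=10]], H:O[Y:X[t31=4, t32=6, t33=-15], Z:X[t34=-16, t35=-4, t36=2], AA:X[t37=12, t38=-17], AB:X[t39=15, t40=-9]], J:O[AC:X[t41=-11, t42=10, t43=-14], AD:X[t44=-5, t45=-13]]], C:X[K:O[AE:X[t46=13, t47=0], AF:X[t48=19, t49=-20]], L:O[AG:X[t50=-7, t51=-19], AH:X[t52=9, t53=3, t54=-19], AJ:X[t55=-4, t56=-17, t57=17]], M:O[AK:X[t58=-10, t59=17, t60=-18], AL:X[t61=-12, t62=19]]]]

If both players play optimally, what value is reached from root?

10

N (X): max(5, 19) = 19
P (X): max(-19, 10, 16) = 16
Q (X): max(13, 15, -16) = 15
D (O): min(19, 16, 15) = 15
R (X): max(-6, -4) = -4
S (X): max(-20, 15, -4, 6) = 15
E (O): min(-4, 15) = -4
T (X): max(-19, -18, 6, 11) = 11
U (X): max(20, -18) = 20
V (X): max(6, 16, 10) = 16
F (O): min(11, 20, 16) = 11
A (X): max(15, -4, 11) = 15
W (X): max(19, 16, 2) = 19
X (X): max(-7, -14, 9, 10) = 10
G (O): min(19, 10) = 10
Y (X): max(4, 6, -15) = 6
Z (X): max(-16, -4, 2) = 2
AA (X): max(12, -17) = 12
AB (X): max(15, -9) = 15
H (O): min(6, 2, 12, 15) = 2
AC (X): max(-11, 10, -14) = 10
AD (X): max(-5, -13) = -5
J (O): min(10, -5) = -5
B (X): max(10, 2, -5) = 10
AE (X): max(13, 0) = 13
AF (X): max(19, -20) = 19
K (O): min(13, 19) = 13
AG (X): max(-7, -19) = -7
AH (X): max(9, 3, -19) = 9
AJ (X): max(-4, -17, 17) = 17
L (O): min(-7, 9, 17) = -7
AK (X): max(-10, 17, -18) = 17
AL (X): max(-12, 19) = 19
M (O): min(17, 19) = 17
C (X): max(13, -7, 17) = 17
root (O): min(15, 10, 17) = 10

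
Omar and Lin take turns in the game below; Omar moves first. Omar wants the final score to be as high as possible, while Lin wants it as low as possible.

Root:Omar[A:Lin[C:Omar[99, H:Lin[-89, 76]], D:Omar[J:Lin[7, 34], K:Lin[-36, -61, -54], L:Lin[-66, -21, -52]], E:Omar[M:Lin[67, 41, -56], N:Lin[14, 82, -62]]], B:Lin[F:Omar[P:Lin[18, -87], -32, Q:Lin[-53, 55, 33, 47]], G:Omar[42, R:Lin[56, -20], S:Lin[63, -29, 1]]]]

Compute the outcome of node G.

42

R (Lin): min(56, -20) = -20
S (Lin): min(63, -29, 1) = -29
G (Omar): max(42, -20, -29) = 42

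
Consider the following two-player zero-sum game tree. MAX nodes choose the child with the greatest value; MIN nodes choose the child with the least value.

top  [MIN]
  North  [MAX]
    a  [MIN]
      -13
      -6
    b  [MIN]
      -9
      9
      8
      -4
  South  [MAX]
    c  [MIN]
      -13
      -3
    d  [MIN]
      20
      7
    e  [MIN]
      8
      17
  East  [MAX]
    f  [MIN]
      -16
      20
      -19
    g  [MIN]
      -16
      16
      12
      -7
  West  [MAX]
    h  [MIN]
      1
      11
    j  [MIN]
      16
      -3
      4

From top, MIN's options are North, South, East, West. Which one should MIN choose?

East

a (MIN): min(-13, -6) = -13
b (MIN): min(-9, 9, 8, -4) = -9
North (MAX): max(-13, -9) = -9
c (MIN): min(-13, -3) = -13
d (MIN): min(20, 7) = 7
e (MIN): min(8, 17) = 8
South (MAX): max(-13, 7, 8) = 8
f (MIN): min(-16, 20, -19) = -19
g (MIN): min(-16, 16, 12, -7) = -16
East (MAX): max(-19, -16) = -16
h (MIN): min(1, 11) = 1
j (MIN): min(16, -3, 4) = -3
West (MAX): max(1, -3) = 1
top (MIN): min(-9, 8, -16, 1) = -16
MIN at top wants the lowest of {North=-9, South=8, East=-16, West=1}, so chooses East.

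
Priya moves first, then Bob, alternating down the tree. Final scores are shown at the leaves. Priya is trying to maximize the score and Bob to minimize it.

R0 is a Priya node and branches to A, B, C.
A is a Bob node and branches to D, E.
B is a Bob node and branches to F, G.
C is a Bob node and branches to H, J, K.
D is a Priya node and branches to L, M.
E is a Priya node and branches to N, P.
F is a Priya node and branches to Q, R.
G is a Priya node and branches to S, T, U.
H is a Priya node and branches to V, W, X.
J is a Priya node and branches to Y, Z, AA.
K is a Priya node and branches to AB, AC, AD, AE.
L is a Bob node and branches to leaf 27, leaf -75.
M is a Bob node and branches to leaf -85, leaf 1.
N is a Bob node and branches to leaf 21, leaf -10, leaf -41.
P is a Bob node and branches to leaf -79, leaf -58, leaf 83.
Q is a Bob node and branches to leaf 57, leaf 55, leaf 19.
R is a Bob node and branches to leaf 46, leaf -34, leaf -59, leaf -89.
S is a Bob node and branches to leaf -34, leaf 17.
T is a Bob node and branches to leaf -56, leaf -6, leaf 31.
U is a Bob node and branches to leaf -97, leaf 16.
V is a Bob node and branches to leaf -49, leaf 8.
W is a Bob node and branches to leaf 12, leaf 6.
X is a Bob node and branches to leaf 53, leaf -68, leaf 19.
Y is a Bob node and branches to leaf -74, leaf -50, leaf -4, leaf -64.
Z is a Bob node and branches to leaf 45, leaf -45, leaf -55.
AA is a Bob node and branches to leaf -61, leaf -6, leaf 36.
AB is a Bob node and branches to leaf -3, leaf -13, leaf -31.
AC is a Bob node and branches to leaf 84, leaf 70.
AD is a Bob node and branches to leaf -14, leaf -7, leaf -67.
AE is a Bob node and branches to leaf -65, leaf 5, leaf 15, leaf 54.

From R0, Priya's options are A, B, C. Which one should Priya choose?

B

L (Bob): min(27, -75) = -75
M (Bob): min(-85, 1) = -85
D (Priya): max(-75, -85) = -75
N (Bob): min(21, -10, -41) = -41
P (Bob): min(-79, -58, 83) = -79
E (Priya): max(-41, -79) = -41
A (Bob): min(-75, -41) = -75
Q (Bob): min(57, 55, 19) = 19
R (Bob): min(46, -34, -59, -89) = -89
F (Priya): max(19, -89) = 19
S (Bob): min(-34, 17) = -34
T (Bob): min(-56, -6, 31) = -56
U (Bob): min(-97, 16) = -97
G (Priya): max(-34, -56, -97) = -34
B (Bob): min(19, -34) = -34
V (Bob): min(-49, 8) = -49
W (Bob): min(12, 6) = 6
X (Bob): min(53, -68, 19) = -68
H (Priya): max(-49, 6, -68) = 6
Y (Bob): min(-74, -50, -4, -64) = -74
Z (Bob): min(45, -45, -55) = -55
AA (Bob): min(-61, -6, 36) = -61
J (Priya): max(-74, -55, -61) = -55
AB (Bob): min(-3, -13, -31) = -31
AC (Bob): min(84, 70) = 70
AD (Bob): min(-14, -7, -67) = -67
AE (Bob): min(-65, 5, 15, 54) = -65
K (Priya): max(-31, 70, -67, -65) = 70
C (Bob): min(6, -55, 70) = -55
R0 (Priya): max(-75, -34, -55) = -34
Priya at R0 wants the highest of {A=-75, B=-34, C=-55}, so chooses B.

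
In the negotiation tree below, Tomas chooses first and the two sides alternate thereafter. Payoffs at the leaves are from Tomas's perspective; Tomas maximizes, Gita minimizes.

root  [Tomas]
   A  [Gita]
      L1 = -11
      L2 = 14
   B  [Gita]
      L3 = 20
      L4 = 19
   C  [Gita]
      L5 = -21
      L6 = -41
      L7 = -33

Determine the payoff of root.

A (Gita): min(-11, 14) = -11
B (Gita): min(20, 19) = 19
C (Gita): min(-21, -41, -33) = -41
root (Tomas): max(-11, 19, -41) = 19

19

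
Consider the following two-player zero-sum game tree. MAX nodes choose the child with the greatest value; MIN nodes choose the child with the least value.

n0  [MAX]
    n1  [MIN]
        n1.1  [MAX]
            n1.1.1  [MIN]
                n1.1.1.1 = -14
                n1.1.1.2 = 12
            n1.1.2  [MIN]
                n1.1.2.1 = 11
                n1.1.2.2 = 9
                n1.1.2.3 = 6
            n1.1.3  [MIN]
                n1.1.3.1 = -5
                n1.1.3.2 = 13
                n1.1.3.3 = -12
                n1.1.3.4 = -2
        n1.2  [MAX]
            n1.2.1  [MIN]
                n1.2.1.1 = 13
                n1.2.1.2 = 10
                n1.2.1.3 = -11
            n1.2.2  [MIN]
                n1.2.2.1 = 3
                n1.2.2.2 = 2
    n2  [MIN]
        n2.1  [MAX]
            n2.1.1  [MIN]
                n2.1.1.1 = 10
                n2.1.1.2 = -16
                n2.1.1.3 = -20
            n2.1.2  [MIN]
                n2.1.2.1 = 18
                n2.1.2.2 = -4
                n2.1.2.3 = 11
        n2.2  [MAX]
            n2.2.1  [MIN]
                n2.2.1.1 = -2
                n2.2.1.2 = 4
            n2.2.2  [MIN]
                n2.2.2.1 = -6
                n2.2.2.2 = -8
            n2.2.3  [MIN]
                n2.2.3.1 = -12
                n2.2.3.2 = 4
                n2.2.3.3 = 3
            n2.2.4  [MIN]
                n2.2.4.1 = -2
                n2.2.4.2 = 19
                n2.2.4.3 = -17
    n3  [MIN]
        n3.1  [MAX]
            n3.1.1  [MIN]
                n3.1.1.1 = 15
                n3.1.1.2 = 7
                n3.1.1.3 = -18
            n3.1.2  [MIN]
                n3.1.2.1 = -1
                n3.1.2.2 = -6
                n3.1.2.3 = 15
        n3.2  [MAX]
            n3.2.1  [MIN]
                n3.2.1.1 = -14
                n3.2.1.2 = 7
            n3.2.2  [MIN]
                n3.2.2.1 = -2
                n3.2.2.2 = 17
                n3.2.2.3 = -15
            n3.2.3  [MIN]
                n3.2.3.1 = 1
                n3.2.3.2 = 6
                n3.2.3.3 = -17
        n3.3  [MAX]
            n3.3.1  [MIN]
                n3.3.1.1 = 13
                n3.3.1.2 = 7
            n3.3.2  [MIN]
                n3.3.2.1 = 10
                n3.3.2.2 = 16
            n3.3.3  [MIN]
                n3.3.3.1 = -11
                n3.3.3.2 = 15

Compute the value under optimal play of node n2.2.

n2.2.1 (MIN): min(-2, 4) = -2
n2.2.2 (MIN): min(-6, -8) = -8
n2.2.3 (MIN): min(-12, 4, 3) = -12
n2.2.4 (MIN): min(-2, 19, -17) = -17
n2.2 (MAX): max(-2, -8, -12, -17) = -2

-2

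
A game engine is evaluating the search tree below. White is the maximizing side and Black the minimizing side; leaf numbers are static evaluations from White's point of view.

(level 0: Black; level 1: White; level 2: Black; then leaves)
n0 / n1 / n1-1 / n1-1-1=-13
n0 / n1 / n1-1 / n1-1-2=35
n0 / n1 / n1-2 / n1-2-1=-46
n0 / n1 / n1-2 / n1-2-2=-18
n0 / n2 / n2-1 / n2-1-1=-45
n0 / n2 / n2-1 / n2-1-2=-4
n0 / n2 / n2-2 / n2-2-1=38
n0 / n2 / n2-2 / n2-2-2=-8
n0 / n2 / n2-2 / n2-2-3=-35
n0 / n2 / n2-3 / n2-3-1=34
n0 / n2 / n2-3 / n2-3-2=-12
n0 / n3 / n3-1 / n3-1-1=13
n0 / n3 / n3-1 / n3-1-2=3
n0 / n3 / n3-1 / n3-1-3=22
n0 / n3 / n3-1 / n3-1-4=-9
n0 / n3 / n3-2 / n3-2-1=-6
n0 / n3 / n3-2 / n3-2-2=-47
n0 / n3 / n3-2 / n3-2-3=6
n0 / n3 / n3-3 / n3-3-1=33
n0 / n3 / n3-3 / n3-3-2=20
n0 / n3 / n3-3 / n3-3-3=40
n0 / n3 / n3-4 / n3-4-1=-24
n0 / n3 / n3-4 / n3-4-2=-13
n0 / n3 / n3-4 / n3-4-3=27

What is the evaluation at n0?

n1-1 (Black): min(-13, 35) = -13
n1-2 (Black): min(-46, -18) = -46
n1 (White): max(-13, -46) = -13
n2-1 (Black): min(-45, -4) = -45
n2-2 (Black): min(38, -8, -35) = -35
n2-3 (Black): min(34, -12) = -12
n2 (White): max(-45, -35, -12) = -12
n3-1 (Black): min(13, 3, 22, -9) = -9
n3-2 (Black): min(-6, -47, 6) = -47
n3-3 (Black): min(33, 20, 40) = 20
n3-4 (Black): min(-24, -13, 27) = -24
n3 (White): max(-9, -47, 20, -24) = 20
n0 (Black): min(-13, -12, 20) = -13

-13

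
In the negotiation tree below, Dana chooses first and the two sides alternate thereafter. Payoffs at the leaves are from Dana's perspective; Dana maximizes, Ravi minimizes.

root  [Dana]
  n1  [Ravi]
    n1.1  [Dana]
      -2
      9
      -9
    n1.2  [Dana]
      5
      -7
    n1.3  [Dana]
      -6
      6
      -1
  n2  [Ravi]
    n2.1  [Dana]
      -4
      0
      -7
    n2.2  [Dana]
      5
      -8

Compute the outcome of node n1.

n1.1 (Dana): max(-2, 9, -9) = 9
n1.2 (Dana): max(5, -7) = 5
n1.3 (Dana): max(-6, 6, -1) = 6
n1 (Ravi): min(9, 5, 6) = 5

5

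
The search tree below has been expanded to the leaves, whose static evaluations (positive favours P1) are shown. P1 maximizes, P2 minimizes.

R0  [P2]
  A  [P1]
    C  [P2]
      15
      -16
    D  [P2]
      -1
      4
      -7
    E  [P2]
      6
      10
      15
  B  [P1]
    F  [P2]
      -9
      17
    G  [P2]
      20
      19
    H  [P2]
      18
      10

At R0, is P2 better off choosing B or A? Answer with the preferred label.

F (P2): min(-9, 17) = -9
G (P2): min(20, 19) = 19
H (P2): min(18, 10) = 10
B (P1): max(-9, 19, 10) = 19
C (P2): min(15, -16) = -16
D (P2): min(-1, 4, -7) = -7
E (P2): min(6, 10, 15) = 6
A (P1): max(-16, -7, 6) = 6
P2 prefers the lower value; B=19, A=6. A is better since 6 < 19.

A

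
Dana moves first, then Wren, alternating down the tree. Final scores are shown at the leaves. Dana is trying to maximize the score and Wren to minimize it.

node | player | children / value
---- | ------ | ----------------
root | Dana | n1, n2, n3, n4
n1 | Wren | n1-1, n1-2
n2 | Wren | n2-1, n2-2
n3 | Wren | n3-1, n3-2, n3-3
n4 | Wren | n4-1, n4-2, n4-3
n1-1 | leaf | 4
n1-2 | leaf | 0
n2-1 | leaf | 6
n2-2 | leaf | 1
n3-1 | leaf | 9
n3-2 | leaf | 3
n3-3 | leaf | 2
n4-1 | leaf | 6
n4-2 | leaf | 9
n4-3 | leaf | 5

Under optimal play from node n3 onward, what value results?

n3 (Wren): min(9, 3, 2) = 2

2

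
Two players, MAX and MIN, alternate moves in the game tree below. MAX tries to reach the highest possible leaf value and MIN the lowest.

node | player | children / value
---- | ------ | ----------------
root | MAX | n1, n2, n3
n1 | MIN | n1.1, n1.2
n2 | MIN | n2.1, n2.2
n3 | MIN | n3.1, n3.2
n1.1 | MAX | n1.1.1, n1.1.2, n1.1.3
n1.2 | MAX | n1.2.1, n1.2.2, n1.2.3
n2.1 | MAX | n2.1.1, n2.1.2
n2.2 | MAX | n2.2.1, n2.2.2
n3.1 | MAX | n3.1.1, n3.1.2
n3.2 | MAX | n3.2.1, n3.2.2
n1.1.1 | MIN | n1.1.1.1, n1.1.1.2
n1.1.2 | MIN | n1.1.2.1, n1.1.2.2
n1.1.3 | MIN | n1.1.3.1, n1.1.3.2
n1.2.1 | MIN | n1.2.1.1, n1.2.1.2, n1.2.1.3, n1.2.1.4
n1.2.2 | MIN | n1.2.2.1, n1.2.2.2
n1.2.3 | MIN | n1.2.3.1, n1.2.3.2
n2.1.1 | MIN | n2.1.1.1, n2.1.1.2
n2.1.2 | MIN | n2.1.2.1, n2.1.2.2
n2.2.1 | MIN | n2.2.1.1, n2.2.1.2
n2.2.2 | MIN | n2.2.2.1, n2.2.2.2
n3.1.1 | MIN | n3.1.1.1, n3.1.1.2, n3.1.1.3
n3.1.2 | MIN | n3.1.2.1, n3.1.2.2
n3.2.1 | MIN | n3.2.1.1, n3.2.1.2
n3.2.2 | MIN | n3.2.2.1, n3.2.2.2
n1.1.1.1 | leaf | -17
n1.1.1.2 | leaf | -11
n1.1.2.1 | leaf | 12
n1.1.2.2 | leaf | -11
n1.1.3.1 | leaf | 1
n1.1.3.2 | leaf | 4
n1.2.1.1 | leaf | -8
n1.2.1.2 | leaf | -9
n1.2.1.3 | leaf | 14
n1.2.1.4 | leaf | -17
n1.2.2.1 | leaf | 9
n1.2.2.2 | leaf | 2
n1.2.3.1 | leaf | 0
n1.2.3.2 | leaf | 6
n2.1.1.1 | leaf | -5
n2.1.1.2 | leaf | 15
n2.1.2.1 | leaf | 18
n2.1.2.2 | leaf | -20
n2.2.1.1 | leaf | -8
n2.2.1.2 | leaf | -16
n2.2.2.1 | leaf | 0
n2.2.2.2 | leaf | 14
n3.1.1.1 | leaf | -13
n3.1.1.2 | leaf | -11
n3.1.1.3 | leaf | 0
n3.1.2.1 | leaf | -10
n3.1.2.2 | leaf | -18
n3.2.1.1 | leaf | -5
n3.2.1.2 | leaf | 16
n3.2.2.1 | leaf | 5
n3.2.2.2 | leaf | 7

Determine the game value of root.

1

n1.1.1 (MIN): min(-17, -11) = -17
n1.1.2 (MIN): min(12, -11) = -11
n1.1.3 (MIN): min(1, 4) = 1
n1.1 (MAX): max(-17, -11, 1) = 1
n1.2.1 (MIN): min(-8, -9, 14, -17) = -17
n1.2.2 (MIN): min(9, 2) = 2
n1.2.3 (MIN): min(0, 6) = 0
n1.2 (MAX): max(-17, 2, 0) = 2
n1 (MIN): min(1, 2) = 1
n2.1.1 (MIN): min(-5, 15) = -5
n2.1.2 (MIN): min(18, -20) = -20
n2.1 (MAX): max(-5, -20) = -5
n2.2.1 (MIN): min(-8, -16) = -16
n2.2.2 (MIN): min(0, 14) = 0
n2.2 (MAX): max(-16, 0) = 0
n2 (MIN): min(-5, 0) = -5
n3.1.1 (MIN): min(-13, -11, 0) = -13
n3.1.2 (MIN): min(-10, -18) = -18
n3.1 (MAX): max(-13, -18) = -13
n3.2.1 (MIN): min(-5, 16) = -5
n3.2.2 (MIN): min(5, 7) = 5
n3.2 (MAX): max(-5, 5) = 5
n3 (MIN): min(-13, 5) = -13
root (MAX): max(1, -5, -13) = 1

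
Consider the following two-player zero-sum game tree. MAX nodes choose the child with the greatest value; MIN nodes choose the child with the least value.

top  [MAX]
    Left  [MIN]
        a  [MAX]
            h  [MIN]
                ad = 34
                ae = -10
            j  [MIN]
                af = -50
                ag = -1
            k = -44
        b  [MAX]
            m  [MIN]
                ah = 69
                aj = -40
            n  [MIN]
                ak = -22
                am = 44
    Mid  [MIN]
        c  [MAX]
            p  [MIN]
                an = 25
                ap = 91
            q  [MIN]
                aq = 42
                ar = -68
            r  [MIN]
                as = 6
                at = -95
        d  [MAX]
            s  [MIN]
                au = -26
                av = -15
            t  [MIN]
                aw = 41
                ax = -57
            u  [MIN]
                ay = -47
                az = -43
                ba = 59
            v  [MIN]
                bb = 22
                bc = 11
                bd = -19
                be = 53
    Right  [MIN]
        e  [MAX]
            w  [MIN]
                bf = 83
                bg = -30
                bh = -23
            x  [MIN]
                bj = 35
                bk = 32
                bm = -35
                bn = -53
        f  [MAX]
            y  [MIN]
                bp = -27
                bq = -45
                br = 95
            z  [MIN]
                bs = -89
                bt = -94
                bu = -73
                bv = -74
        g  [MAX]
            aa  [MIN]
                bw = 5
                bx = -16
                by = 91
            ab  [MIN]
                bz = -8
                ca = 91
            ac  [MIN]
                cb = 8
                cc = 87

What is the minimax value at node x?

x (MIN): min(35, 32, -35, -53) = -53

-53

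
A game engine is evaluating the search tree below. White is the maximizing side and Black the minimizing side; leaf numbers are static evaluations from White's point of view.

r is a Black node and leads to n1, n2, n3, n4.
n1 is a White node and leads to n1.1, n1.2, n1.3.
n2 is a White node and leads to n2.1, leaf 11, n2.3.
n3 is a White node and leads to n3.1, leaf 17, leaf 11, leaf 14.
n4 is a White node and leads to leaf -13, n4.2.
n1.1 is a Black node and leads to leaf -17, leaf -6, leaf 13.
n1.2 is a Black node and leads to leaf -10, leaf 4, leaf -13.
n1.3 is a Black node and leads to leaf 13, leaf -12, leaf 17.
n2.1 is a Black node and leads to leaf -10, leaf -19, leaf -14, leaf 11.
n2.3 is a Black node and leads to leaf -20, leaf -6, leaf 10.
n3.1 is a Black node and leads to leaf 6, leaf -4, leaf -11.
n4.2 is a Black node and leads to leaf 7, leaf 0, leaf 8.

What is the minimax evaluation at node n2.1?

-19

n2.1 (Black): min(-10, -19, -14, 11) = -19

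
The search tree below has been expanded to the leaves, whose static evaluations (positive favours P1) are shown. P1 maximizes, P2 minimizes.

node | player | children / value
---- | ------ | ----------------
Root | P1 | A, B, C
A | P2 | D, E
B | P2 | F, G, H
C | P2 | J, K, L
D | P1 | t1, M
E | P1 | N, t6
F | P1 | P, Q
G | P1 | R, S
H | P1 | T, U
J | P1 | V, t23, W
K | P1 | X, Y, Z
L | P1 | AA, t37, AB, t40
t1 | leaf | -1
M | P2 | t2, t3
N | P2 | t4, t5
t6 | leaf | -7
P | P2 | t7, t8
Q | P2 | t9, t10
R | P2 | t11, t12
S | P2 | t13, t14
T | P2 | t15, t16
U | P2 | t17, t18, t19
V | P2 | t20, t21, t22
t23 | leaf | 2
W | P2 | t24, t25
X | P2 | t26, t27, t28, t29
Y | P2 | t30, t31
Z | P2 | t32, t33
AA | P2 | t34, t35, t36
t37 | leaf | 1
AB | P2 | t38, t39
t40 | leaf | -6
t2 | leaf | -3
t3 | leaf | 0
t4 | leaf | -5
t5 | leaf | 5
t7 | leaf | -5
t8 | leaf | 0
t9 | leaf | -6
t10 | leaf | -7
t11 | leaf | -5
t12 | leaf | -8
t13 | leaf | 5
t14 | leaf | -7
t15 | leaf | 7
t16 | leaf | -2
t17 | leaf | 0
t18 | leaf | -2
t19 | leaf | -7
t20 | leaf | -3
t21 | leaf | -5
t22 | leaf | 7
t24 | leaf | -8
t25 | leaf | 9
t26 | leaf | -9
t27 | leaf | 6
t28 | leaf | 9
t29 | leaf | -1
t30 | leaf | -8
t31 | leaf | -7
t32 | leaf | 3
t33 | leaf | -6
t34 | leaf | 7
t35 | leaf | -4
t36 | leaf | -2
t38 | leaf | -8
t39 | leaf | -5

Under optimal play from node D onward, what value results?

-1

M (P2): min(-3, 0) = -3
D (P1): max(-1, -3) = -1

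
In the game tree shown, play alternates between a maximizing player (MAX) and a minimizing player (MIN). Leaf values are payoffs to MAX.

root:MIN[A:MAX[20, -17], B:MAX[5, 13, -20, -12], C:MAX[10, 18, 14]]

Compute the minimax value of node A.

20

A (MAX): max(20, -17) = 20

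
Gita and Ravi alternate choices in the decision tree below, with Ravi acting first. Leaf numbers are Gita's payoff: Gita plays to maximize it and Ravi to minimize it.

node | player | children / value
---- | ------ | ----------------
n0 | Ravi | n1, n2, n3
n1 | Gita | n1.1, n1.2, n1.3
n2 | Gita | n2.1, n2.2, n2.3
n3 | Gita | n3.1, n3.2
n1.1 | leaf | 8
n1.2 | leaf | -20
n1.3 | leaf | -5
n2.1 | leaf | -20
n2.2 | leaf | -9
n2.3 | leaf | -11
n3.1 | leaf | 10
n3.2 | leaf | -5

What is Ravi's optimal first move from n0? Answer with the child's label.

n2

n1 (Gita): max(8, -20, -5) = 8
n2 (Gita): max(-20, -9, -11) = -9
n3 (Gita): max(10, -5) = 10
n0 (Ravi): min(8, -9, 10) = -9
Ravi at n0 wants the lowest of {n1=8, n2=-9, n3=10}, so chooses n2.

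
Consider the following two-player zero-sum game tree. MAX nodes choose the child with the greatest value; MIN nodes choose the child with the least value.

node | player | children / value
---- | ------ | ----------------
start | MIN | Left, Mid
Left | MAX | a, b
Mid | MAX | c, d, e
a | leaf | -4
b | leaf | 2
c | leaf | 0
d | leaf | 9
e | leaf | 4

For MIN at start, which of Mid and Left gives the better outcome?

Left

Mid (MAX): max(0, 9, 4) = 9
Left (MAX): max(-4, 2) = 2
MIN prefers the lower value; Mid=9, Left=2. Left is better since 2 < 9.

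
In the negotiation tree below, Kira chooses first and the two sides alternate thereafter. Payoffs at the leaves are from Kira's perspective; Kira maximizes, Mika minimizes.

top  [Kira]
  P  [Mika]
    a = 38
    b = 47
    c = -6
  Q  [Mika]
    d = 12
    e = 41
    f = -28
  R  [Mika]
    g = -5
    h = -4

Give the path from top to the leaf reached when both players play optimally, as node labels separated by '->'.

top -> R -> g

P (Mika): min(38, 47, -6) = -6
Q (Mika): min(12, 41, -28) = -28
R (Mika): min(-5, -4) = -5
top (Kira): max(-6, -28, -5) = -5
At top, Kira picks R (highest: -5).
At R, Mika picks g (lowest: -5).
Terminal value -5.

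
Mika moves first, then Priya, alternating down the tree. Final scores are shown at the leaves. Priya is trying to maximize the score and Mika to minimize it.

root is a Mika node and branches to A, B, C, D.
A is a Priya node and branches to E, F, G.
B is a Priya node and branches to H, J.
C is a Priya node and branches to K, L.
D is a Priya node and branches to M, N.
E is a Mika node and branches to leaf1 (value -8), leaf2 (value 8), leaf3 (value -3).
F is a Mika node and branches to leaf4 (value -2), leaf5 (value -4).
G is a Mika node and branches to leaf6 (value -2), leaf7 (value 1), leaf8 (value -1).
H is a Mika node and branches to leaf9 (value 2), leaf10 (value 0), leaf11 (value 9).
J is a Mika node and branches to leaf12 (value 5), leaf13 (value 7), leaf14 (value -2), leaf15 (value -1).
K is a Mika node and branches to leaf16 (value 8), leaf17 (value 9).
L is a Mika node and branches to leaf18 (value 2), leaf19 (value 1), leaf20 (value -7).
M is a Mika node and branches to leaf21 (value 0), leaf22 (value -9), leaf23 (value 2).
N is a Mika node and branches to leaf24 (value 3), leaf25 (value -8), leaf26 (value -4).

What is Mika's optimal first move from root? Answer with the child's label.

E (Mika): min(-8, 8, -3) = -8
F (Mika): min(-2, -4) = -4
G (Mika): min(-2, 1, -1) = -2
A (Priya): max(-8, -4, -2) = -2
H (Mika): min(2, 0, 9) = 0
J (Mika): min(5, 7, -2, -1) = -2
B (Priya): max(0, -2) = 0
K (Mika): min(8, 9) = 8
L (Mika): min(2, 1, -7) = -7
C (Priya): max(8, -7) = 8
M (Mika): min(0, -9, 2) = -9
N (Mika): min(3, -8, -4) = -8
D (Priya): max(-9, -8) = -8
root (Mika): min(-2, 0, 8, -8) = -8
Mika at root wants the lowest of {A=-2, B=0, C=8, D=-8}, so chooses D.

D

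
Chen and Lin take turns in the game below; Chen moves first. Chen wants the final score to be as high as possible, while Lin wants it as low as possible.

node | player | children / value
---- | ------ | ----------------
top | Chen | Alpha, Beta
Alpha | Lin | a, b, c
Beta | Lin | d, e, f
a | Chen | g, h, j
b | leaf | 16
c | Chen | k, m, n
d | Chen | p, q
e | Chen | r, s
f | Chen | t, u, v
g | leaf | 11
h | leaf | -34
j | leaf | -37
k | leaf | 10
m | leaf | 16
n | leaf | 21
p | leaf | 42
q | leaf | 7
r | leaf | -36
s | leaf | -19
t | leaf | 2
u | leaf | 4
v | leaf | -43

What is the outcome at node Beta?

d (Chen): max(42, 7) = 42
e (Chen): max(-36, -19) = -19
f (Chen): max(2, 4, -43) = 4
Beta (Lin): min(42, -19, 4) = -19

-19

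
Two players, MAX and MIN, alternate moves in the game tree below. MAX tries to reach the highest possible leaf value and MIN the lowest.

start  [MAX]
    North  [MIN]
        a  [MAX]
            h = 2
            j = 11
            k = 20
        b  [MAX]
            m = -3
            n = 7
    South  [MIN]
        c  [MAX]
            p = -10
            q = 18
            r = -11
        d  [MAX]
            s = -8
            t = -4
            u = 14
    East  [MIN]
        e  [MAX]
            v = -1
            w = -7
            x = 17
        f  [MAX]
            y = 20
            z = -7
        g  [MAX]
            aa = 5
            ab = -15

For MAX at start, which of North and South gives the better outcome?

a (MAX): max(2, 11, 20) = 20
b (MAX): max(-3, 7) = 7
North (MIN): min(20, 7) = 7
c (MAX): max(-10, 18, -11) = 18
d (MAX): max(-8, -4, 14) = 14
South (MIN): min(18, 14) = 14
MAX prefers the higher value; North=7, South=14. South is better since 14 > 7.

South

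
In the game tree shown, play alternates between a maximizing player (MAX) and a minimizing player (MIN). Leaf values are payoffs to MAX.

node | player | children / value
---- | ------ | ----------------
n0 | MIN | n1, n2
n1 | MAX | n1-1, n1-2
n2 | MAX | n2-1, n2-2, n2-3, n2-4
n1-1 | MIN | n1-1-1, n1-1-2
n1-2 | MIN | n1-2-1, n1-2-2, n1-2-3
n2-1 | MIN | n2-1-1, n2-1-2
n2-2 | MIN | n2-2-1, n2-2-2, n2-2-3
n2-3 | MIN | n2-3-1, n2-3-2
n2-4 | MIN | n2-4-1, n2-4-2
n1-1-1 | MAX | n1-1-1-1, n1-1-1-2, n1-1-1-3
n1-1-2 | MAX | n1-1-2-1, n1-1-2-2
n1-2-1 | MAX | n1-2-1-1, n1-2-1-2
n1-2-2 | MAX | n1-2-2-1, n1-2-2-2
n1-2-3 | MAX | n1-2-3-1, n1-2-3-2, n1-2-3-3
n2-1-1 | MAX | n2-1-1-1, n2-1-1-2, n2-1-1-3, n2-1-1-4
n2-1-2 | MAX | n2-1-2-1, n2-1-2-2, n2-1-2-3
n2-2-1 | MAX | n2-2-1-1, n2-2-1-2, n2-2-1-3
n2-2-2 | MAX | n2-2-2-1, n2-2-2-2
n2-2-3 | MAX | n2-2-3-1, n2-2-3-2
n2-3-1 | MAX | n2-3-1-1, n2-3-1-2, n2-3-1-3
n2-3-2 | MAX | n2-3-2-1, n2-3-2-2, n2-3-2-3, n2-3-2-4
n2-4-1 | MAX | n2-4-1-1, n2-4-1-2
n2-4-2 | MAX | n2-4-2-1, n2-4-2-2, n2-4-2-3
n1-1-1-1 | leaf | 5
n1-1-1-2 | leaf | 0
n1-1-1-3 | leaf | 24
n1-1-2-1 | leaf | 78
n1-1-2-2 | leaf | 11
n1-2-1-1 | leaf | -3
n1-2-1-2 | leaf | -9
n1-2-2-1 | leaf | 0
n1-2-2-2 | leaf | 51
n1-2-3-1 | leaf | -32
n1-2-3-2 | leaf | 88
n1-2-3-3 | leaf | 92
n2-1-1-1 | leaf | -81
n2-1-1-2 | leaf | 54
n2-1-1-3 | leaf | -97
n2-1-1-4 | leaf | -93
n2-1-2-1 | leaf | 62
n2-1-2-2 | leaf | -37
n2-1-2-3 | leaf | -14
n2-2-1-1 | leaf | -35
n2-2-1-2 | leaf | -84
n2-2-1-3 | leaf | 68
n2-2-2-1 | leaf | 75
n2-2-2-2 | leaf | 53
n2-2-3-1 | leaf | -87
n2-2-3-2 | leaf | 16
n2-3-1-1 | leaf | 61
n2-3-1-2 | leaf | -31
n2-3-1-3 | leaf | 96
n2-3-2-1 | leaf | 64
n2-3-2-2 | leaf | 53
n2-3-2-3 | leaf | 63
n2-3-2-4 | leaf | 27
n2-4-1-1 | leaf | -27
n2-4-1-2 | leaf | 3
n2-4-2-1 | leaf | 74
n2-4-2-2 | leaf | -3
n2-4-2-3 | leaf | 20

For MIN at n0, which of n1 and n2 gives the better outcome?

n1-1-1 (MAX): max(5, 0, 24) = 24
n1-1-2 (MAX): max(78, 11) = 78
n1-1 (MIN): min(24, 78) = 24
n1-2-1 (MAX): max(-3, -9) = -3
n1-2-2 (MAX): max(0, 51) = 51
n1-2-3 (MAX): max(-32, 88, 92) = 92
n1-2 (MIN): min(-3, 51, 92) = -3
n1 (MAX): max(24, -3) = 24
n2-1-1 (MAX): max(-81, 54, -97, -93) = 54
n2-1-2 (MAX): max(62, -37, -14) = 62
n2-1 (MIN): min(54, 62) = 54
n2-2-1 (MAX): max(-35, -84, 68) = 68
n2-2-2 (MAX): max(75, 53) = 75
n2-2-3 (MAX): max(-87, 16) = 16
n2-2 (MIN): min(68, 75, 16) = 16
n2-3-1 (MAX): max(61, -31, 96) = 96
n2-3-2 (MAX): max(64, 53, 63, 27) = 64
n2-3 (MIN): min(96, 64) = 64
n2-4-1 (MAX): max(-27, 3) = 3
n2-4-2 (MAX): max(74, -3, 20) = 74
n2-4 (MIN): min(3, 74) = 3
n2 (MAX): max(54, 16, 64, 3) = 64
MIN prefers the lower value; n1=24, n2=64. n1 is better since 24 < 64.

n1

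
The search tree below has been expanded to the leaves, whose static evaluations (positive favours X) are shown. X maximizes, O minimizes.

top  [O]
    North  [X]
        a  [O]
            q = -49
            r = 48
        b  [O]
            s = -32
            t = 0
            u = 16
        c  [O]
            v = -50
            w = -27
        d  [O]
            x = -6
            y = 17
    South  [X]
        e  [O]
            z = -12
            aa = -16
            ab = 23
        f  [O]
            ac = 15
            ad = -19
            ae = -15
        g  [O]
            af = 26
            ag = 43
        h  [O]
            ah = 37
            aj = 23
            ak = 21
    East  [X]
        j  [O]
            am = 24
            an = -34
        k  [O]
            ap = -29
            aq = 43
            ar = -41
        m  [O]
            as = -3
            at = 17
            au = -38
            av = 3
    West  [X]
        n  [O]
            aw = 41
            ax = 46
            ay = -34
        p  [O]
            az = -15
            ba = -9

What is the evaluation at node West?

-15

n (O): min(41, 46, -34) = -34
p (O): min(-15, -9) = -15
West (X): max(-34, -15) = -15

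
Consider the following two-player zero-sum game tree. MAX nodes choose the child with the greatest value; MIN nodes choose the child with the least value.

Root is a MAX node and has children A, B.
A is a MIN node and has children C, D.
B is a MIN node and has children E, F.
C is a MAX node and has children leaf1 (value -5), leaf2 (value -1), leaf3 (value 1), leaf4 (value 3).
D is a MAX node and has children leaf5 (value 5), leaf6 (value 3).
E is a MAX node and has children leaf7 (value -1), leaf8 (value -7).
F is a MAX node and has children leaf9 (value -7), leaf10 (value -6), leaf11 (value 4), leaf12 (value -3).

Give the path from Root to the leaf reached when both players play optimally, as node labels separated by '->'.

C (MAX): max(-5, -1, 1, 3) = 3
D (MAX): max(5, 3) = 5
A (MIN): min(3, 5) = 3
E (MAX): max(-1, -7) = -1
F (MAX): max(-7, -6, 4, -3) = 4
B (MIN): min(-1, 4) = -1
Root (MAX): max(3, -1) = 3
At Root, MAX picks A (highest: 3).
At A, MIN picks C (lowest: 3).
At C, MAX picks leaf4 (highest: 3).
Terminal value 3.

Root -> A -> C -> leaf4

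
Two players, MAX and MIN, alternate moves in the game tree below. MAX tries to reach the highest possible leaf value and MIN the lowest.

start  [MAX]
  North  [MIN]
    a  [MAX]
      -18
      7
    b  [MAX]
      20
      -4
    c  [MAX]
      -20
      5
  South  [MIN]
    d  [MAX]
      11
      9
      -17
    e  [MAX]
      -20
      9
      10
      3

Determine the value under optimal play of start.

10

a (MAX): max(-18, 7) = 7
b (MAX): max(20, -4) = 20
c (MAX): max(-20, 5) = 5
North (MIN): min(7, 20, 5) = 5
d (MAX): max(11, 9, -17) = 11
e (MAX): max(-20, 9, 10, 3) = 10
South (MIN): min(11, 10) = 10
start (MAX): max(5, 10) = 10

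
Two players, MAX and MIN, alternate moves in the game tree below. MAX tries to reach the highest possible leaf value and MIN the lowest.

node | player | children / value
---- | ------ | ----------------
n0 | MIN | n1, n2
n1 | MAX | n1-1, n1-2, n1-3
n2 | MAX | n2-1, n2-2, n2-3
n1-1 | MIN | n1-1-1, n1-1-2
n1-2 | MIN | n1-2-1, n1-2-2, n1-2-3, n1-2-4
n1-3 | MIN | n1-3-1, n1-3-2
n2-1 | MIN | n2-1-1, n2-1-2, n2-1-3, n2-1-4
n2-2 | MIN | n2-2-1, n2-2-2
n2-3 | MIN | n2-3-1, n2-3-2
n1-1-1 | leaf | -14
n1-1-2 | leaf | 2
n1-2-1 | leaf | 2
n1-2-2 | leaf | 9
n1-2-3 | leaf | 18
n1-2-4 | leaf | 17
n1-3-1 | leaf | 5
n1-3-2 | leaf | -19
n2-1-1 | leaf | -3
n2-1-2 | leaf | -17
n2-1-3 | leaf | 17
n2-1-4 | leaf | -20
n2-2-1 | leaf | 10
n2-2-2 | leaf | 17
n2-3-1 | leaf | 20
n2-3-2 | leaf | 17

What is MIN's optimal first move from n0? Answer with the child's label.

n1-1 (MIN): min(-14, 2) = -14
n1-2 (MIN): min(2, 9, 18, 17) = 2
n1-3 (MIN): min(5, -19) = -19
n1 (MAX): max(-14, 2, -19) = 2
n2-1 (MIN): min(-3, -17, 17, -20) = -20
n2-2 (MIN): min(10, 17) = 10
n2-3 (MIN): min(20, 17) = 17
n2 (MAX): max(-20, 10, 17) = 17
n0 (MIN): min(2, 17) = 2
MIN at n0 wants the lowest of {n1=2, n2=17}, so chooses n1.

n1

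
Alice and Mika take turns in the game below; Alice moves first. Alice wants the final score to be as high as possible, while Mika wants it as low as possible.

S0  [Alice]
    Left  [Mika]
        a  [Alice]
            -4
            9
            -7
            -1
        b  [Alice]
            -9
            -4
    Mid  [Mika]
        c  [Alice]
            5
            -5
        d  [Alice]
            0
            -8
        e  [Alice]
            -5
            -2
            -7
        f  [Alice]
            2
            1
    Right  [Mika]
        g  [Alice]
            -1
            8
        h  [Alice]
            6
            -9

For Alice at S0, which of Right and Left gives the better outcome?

g (Alice): max(-1, 8) = 8
h (Alice): max(6, -9) = 6
Right (Mika): min(8, 6) = 6
a (Alice): max(-4, 9, -7, -1) = 9
b (Alice): max(-9, -4) = -4
Left (Mika): min(9, -4) = -4
Alice prefers the higher value; Right=6, Left=-4. Right is better since 6 > -4.

Right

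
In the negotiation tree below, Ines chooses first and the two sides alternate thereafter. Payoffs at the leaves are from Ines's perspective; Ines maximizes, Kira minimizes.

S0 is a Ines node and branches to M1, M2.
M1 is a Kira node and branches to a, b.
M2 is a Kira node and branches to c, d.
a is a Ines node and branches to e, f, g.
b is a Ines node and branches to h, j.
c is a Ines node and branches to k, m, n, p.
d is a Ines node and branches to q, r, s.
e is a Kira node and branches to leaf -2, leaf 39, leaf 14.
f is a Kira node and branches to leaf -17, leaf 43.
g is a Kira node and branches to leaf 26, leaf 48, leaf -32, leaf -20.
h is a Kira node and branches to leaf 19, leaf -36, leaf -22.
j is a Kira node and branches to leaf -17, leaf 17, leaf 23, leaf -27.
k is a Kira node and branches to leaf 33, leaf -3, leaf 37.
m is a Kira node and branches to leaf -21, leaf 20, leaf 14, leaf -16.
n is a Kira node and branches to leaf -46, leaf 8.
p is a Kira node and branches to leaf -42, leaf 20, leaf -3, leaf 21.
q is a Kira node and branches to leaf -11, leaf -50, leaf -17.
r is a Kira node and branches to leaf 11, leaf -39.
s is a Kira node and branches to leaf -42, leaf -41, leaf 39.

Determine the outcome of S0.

e (Kira): min(-2, 39, 14) = -2
f (Kira): min(-17, 43) = -17
g (Kira): min(26, 48, -32, -20) = -32
a (Ines): max(-2, -17, -32) = -2
h (Kira): min(19, -36, -22) = -36
j (Kira): min(-17, 17, 23, -27) = -27
b (Ines): max(-36, -27) = -27
M1 (Kira): min(-2, -27) = -27
k (Kira): min(33, -3, 37) = -3
m (Kira): min(-21, 20, 14, -16) = -21
n (Kira): min(-46, 8) = -46
p (Kira): min(-42, 20, -3, 21) = -42
c (Ines): max(-3, -21, -46, -42) = -3
q (Kira): min(-11, -50, -17) = -50
r (Kira): min(11, -39) = -39
s (Kira): min(-42, -41, 39) = -42
d (Ines): max(-50, -39, -42) = -39
M2 (Kira): min(-3, -39) = -39
S0 (Ines): max(-27, -39) = -27

-27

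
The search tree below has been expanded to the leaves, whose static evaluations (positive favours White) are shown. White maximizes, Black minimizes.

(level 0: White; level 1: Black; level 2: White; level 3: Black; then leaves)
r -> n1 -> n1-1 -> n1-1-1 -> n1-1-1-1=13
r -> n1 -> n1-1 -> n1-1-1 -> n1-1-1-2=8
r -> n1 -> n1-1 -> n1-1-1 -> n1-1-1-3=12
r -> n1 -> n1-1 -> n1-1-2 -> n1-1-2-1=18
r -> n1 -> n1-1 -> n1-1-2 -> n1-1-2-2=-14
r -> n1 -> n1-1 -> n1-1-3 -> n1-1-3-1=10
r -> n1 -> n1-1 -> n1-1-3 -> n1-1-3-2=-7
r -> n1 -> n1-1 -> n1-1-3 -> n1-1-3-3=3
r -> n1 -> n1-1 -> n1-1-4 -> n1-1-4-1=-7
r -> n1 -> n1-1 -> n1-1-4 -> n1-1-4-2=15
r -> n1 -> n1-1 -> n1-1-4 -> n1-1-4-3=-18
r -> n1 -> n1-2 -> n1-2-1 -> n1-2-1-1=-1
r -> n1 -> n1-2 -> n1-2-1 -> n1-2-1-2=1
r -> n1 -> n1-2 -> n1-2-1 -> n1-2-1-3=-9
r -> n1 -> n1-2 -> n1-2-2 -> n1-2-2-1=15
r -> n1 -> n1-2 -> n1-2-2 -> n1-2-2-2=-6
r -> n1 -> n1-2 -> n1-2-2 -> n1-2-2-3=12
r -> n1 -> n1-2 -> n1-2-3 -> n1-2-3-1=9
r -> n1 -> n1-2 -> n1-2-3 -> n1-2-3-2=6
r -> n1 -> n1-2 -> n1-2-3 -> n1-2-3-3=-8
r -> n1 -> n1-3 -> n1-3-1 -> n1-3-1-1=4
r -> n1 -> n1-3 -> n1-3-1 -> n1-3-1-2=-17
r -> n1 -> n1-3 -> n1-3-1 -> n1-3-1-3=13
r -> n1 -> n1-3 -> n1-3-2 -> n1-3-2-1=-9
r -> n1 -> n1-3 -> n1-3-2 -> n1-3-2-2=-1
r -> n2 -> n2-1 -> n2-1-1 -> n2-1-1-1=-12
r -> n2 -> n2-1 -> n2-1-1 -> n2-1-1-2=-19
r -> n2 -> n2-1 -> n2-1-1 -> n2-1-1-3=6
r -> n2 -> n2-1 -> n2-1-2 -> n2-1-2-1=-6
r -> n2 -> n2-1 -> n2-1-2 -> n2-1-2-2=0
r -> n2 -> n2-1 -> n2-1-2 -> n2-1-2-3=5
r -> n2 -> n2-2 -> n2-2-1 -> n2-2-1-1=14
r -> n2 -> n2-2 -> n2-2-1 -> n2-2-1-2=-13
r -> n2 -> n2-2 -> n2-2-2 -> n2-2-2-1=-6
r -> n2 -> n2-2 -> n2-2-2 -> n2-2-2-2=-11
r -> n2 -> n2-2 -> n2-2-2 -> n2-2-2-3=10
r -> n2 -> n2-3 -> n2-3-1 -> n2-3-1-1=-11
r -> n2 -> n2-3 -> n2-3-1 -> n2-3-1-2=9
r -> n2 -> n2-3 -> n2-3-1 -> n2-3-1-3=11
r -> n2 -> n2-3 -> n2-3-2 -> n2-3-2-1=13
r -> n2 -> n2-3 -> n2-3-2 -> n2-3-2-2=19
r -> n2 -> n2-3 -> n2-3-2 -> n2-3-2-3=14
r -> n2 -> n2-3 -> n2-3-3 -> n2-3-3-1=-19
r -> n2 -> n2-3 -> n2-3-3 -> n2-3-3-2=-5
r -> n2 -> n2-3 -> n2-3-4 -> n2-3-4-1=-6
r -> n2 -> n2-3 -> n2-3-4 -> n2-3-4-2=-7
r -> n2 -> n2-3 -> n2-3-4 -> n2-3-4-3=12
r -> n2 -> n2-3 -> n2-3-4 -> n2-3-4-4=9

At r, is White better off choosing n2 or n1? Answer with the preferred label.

n1

n2-1-1 (Black): min(-12, -19, 6) = -19
n2-1-2 (Black): min(-6, 0, 5) = -6
n2-1 (White): max(-19, -6) = -6
n2-2-1 (Black): min(14, -13) = -13
n2-2-2 (Black): min(-6, -11, 10) = -11
n2-2 (White): max(-13, -11) = -11
n2-3-1 (Black): min(-11, 9, 11) = -11
n2-3-2 (Black): min(13, 19, 14) = 13
n2-3-3 (Black): min(-19, -5) = -19
n2-3-4 (Black): min(-6, -7, 12, 9) = -7
n2-3 (White): max(-11, 13, -19, -7) = 13
n2 (Black): min(-6, -11, 13) = -11
n1-1-1 (Black): min(13, 8, 12) = 8
n1-1-2 (Black): min(18, -14) = -14
n1-1-3 (Black): min(10, -7, 3) = -7
n1-1-4 (Black): min(-7, 15, -18) = -18
n1-1 (White): max(8, -14, -7, -18) = 8
n1-2-1 (Black): min(-1, 1, -9) = -9
n1-2-2 (Black): min(15, -6, 12) = -6
n1-2-3 (Black): min(9, 6, -8) = -8
n1-2 (White): max(-9, -6, -8) = -6
n1-3-1 (Black): min(4, -17, 13) = -17
n1-3-2 (Black): min(-9, -1) = -9
n1-3 (White): max(-17, -9) = -9
n1 (Black): min(8, -6, -9) = -9
White prefers the higher value; n2=-11, n1=-9. n1 is better since -9 > -11.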